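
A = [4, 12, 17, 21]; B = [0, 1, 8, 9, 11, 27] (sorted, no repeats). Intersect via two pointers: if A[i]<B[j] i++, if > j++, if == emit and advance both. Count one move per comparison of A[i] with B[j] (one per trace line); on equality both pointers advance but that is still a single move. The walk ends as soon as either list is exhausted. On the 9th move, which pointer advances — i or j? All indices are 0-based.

[i=0,j=0] 4>0 → j++
[i=0,j=1] 4>1 → j++
[i=0,j=2] 4<8 → i++
[i=1,j=2] 12>8 → j++
[i=1,j=3] 12>9 → j++
[i=1,j=4] 12>11 → j++
[i=1,j=5] 12<27 → i++
[i=2,j=5] 17<27 → i++
[i=3,j=5] 21<27 → i++

i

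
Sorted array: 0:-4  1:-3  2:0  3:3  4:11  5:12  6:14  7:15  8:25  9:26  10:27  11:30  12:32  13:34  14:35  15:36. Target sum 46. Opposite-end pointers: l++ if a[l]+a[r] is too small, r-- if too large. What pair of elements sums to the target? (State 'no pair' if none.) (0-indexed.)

(11, 35)

l=0 r=15: -4+36=32 <46, l++
l=1 r=15: -3+36=33 <46, l++
l=2 r=15: 0+36=36 <46, l++
l=3 r=15: 3+36=39 <46, l++
l=4 r=15: 11+36=47 >46, r--
l=4 r=14: 11+35=46, found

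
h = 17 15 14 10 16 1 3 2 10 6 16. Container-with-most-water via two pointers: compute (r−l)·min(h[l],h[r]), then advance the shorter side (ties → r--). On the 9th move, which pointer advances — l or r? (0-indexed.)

l=0 r=10: min(17,16)*10=160 best=160 *, r--
l=0 r=9: min(17,6)*9=54 best=160, r--
l=0 r=8: min(17,10)*8=80 best=160, r--
l=0 r=7: min(17,2)*7=14 best=160, r--
l=0 r=6: min(17,3)*6=18 best=160, r--
l=0 r=5: min(17,1)*5=5 best=160, r--
l=0 r=4: min(17,16)*4=64 best=160, r--
l=0 r=3: min(17,10)*3=30 best=160, r--
l=0 r=2: min(17,14)*2=28 best=160, r--

r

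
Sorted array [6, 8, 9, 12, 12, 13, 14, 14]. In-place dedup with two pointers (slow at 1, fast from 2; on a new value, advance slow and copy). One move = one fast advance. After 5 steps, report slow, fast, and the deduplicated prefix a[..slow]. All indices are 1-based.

slow=1 fast=2: a[fast]=8≠a[slow]=6 write a[2]=8, slow++,fast++
slow=2 fast=3: a[fast]=9≠a[slow]=8 write a[3]=9, slow++,fast++
slow=3 fast=4: a[fast]=12≠a[slow]=9 write a[4]=12, slow++,fast++
slow=4 fast=5: a[fast]=12=a[slow] dup, fast++
slow=4 fast=6: a[fast]=13≠a[slow]=12 write a[5]=13, slow++,fast++

slow=5, fast=7, prefix=[6, 8, 9, 12, 13]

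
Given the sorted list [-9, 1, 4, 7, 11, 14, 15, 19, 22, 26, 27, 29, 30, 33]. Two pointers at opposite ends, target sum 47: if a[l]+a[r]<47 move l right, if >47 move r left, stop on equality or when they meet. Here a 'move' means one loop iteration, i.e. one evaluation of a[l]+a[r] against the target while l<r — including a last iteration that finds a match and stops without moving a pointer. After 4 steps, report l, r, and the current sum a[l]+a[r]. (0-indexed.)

[0,13] -9+33=24 <47 → l++
[1,13] 1+33=34 <47 → l++
[2,13] 4+33=37 <47 → l++
[3,13] 7+33=40 <47 → l++

l=4, r=13, sum=44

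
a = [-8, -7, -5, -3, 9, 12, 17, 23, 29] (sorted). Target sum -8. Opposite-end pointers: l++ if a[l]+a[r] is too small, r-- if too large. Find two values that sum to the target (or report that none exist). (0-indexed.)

l=0 r=8: -8+29=21 >-8, r--
l=0 r=7: -8+23=15 >-8, r--
l=0 r=6: -8+17=9 >-8, r--
l=0 r=5: -8+12=4 >-8, r--
l=0 r=4: -8+9=1 >-8, r--
l=0 r=3: -8+-3=-11 <-8, l++
l=1 r=3: -7+-3=-10 <-8, l++
l=2 r=3: -5+-3=-8, found

(-5, -3)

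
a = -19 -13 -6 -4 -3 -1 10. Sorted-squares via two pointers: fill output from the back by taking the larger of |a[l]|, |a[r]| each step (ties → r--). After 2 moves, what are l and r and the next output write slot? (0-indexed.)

l=2, r=6, next write slot=4

[0,6] |-19|>|10| out[6]=361 → l++
[1,6] |-13|>|10| out[5]=169 → l++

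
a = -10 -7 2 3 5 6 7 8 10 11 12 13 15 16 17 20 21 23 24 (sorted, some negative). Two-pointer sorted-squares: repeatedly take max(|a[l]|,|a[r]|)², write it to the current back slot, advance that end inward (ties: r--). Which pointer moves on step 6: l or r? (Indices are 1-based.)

l=1 r=19: |-10|<=|24| out[19]=576, r--
l=1 r=18: |-10|<=|23| out[18]=529, r--
l=1 r=17: |-10|<=|21| out[17]=441, r--
l=1 r=16: |-10|<=|20| out[16]=400, r--
l=1 r=15: |-10|<=|17| out[15]=289, r--
l=1 r=14: |-10|<=|16| out[14]=256, r--

r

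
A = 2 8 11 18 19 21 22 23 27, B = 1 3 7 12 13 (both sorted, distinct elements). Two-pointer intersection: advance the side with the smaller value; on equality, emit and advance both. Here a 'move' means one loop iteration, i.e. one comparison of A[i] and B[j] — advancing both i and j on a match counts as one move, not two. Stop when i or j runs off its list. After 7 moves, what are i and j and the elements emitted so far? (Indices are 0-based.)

i=0 j=0: 2>1, j++
i=0 j=1: 2<3, i++
i=1 j=1: 8>3, j++
i=1 j=2: 8>7, j++
i=1 j=3: 8<12, i++
i=2 j=3: 11<12, i++
i=3 j=3: 18>12, j++

i=3, j=4, emitted=[]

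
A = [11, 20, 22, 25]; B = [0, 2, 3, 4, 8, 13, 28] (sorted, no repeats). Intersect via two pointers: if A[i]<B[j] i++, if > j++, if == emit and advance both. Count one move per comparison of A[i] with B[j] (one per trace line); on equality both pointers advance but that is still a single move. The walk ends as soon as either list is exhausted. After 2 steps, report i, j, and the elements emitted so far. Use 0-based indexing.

i=0, j=2, emitted=[]

[i=0,j=0] 11>0 → j++
[i=0,j=1] 11>2 → j++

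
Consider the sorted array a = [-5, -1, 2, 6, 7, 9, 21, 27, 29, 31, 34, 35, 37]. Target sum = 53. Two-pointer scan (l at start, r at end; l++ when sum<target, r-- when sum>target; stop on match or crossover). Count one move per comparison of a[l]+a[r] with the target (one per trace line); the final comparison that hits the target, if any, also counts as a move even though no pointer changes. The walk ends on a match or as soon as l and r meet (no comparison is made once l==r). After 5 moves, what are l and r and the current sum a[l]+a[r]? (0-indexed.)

l=0 r=12: -5+37=32 <53, l++
l=1 r=12: -1+37=36 <53, l++
l=2 r=12: 2+37=39 <53, l++
l=3 r=12: 6+37=43 <53, l++
l=4 r=12: 7+37=44 <53, l++

l=5, r=12, sum=46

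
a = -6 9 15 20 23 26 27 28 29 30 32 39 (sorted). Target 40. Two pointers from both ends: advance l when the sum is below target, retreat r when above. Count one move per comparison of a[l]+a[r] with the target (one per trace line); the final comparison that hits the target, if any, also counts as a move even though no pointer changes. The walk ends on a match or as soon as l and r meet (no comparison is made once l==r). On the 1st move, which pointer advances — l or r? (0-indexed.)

l

[0,11] -6+39=33 <40 → l++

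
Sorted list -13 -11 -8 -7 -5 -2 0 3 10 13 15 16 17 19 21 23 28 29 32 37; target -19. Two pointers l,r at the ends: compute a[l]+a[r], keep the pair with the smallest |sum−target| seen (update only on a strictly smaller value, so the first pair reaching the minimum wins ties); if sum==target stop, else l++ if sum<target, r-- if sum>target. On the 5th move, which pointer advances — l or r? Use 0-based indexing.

r

[0,19] -13+37=24 d=43 * → r--
[0,18] -13+32=19 d=38 * → r--
[0,17] -13+29=16 d=35 * → r--
[0,16] -13+28=15 d=34 * → r--
[0,15] -13+23=10 d=29 * → r--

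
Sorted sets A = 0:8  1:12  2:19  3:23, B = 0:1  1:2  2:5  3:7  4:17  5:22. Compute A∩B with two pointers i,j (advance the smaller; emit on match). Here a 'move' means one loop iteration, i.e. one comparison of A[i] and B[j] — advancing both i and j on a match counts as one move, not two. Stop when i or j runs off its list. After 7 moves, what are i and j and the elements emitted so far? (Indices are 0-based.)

i=0 j=0: 8>1, j++
i=0 j=1: 8>2, j++
i=0 j=2: 8>5, j++
i=0 j=3: 8>7, j++
i=0 j=4: 8<17, i++
i=1 j=4: 12<17, i++
i=2 j=4: 19>17, j++

i=2, j=5, emitted=[]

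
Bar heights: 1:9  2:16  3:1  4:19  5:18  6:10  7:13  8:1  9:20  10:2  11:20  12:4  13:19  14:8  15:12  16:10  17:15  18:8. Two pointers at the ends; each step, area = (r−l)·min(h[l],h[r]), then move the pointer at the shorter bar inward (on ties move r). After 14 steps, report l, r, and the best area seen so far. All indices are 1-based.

l=8, r=11, best area=225

[1,18] min(9,8)*17=136 best=136 * → r--
[1,17] min(9,15)*16=144 best=144 * → l++
[2,17] min(16,15)*15=225 best=225 * → r--
[2,16] min(16,10)*14=140 best=225 → r--
[2,15] min(16,12)*13=156 best=225 → r--
[2,14] min(16,8)*12=96 best=225 → r--
[2,13] min(16,19)*11=176 best=225 → l++
[3,13] min(1,19)*10=10 best=225 → l++
[4,13] min(19,19)*9=171 best=225 → r--
[4,12] min(19,4)*8=32 best=225 → r--
[4,11] min(19,20)*7=133 best=225 → l++
[5,11] min(18,20)*6=108 best=225 → l++
[6,11] min(10,20)*5=50 best=225 → l++
[7,11] min(13,20)*4=52 best=225 → l++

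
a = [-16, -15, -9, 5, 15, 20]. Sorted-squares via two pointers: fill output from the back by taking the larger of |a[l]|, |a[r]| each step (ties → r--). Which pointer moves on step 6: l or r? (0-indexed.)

[0,5] |-16|<=|20| out[5]=400 → r--
[0,4] |-16|>|15| out[4]=256 → l++
[1,4] |-15|<=|15| out[3]=225 → r--
[1,3] |-15|>|5| out[2]=225 → l++
[2,3] |-9|>|5| out[1]=81 → l++
[3,3] |5|<=|5| out[0]=25 → r--

r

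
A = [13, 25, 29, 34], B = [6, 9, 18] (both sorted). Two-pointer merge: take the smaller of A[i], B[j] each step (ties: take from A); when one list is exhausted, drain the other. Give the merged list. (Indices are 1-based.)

[i=1,j=1] A[i]=13>B[j]=6 take 6 → j++
[i=1,j=2] A[i]=13>B[j]=9 take 9 → j++
[i=1,j=3] A[i]=13<=B[j]=18 take 13 → i++
[i=2,j=3] A[i]=25>B[j]=18 take 18 → j++
[i=2,j=4] B done, take A[i]=25 → i++
[i=3,j=4] B done, take A[i]=29 → i++
[i=4,j=4] B done, take A[i]=34 → i++

[6, 9, 13, 18, 25, 29, 34]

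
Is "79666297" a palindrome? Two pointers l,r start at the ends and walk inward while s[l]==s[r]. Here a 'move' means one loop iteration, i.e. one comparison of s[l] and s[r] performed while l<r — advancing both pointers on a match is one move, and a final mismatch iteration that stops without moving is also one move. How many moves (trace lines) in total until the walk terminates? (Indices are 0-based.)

l=0 r=7: '7'=='7', l++,r--
l=1 r=6: '9'=='9', l++,r--
l=2 r=5: '6'!='2', stop

3 moves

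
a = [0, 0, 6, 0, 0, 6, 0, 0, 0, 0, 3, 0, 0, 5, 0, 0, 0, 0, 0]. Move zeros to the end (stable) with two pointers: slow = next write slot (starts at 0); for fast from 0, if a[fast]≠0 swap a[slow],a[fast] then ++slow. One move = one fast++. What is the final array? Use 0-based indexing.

[6, 6, 3, 5, 0, 0, 0, 0, 0, 0, 0, 0, 0, 0, 0, 0, 0, 0, 0]

slow=0 fast=0: a[fast]=0, fast++
slow=0 fast=1: a[fast]=0, fast++
slow=0 fast=2: a[fast]=6≠0 swap→a[0]=6, slow++,fast++
slow=1 fast=3: a[fast]=0, fast++
slow=1 fast=4: a[fast]=0, fast++
slow=1 fast=5: a[fast]=6≠0 swap→a[1]=6, slow++,fast++
slow=2 fast=6: a[fast]=0, fast++
slow=2 fast=7: a[fast]=0, fast++
slow=2 fast=8: a[fast]=0, fast++
slow=2 fast=9: a[fast]=0, fast++
slow=2 fast=10: a[fast]=3≠0 swap→a[2]=3, slow++,fast++
slow=3 fast=11: a[fast]=0, fast++
slow=3 fast=12: a[fast]=0, fast++
slow=3 fast=13: a[fast]=5≠0 swap→a[3]=5, slow++,fast++
slow=4 fast=14: a[fast]=0, fast++
slow=4 fast=15: a[fast]=0, fast++
slow=4 fast=16: a[fast]=0, fast++
slow=4 fast=17: a[fast]=0, fast++
slow=4 fast=18: a[fast]=0, fast++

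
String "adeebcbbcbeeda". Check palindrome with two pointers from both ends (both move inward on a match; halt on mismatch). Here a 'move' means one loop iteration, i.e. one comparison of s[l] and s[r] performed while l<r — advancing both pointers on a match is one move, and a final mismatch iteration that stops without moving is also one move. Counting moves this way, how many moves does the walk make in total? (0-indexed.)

l=0 r=13: 'a'=='a', l++,r--
l=1 r=12: 'd'=='d', l++,r--
l=2 r=11: 'e'=='e', l++,r--
l=3 r=10: 'e'=='e', l++,r--
l=4 r=9: 'b'=='b', l++,r--
l=5 r=8: 'c'=='c', l++,r--
l=6 r=7: 'b'=='b', l++,r--

7 moves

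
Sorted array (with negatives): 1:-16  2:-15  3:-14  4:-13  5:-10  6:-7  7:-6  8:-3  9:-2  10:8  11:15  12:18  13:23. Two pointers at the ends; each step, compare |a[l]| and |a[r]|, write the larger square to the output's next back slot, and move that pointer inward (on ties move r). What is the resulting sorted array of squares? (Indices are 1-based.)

l=1 r=13: |-16|<=|23| out[13]=529, r--
l=1 r=12: |-16|<=|18| out[12]=324, r--
l=1 r=11: |-16|>|15| out[11]=256, l++
l=2 r=11: |-15|<=|15| out[10]=225, r--
l=2 r=10: |-15|>|8| out[9]=225, l++
l=3 r=10: |-14|>|8| out[8]=196, l++
l=4 r=10: |-13|>|8| out[7]=169, l++
l=5 r=10: |-10|>|8| out[6]=100, l++
l=6 r=10: |-7|<=|8| out[5]=64, r--
l=6 r=9: |-7|>|-2| out[4]=49, l++
l=7 r=9: |-6|>|-2| out[3]=36, l++
l=8 r=9: |-3|>|-2| out[2]=9, l++
l=9 r=9: |-2|<=|-2| out[1]=4, r--

[4, 9, 36, 49, 64, 100, 169, 196, 225, 225, 256, 324, 529]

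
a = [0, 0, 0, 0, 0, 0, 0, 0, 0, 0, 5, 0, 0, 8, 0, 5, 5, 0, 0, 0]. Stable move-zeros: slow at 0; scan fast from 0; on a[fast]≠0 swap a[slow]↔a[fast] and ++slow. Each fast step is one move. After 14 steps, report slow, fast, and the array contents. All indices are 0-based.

slow=2, fast=14, a=[5, 8, 0, 0, 0, 0, 0, 0, 0, 0, 0, 0, 0, 0, 0, 5, 5, 0, 0, 0]

slow=0 fast=0: a[fast]=0, fast++
slow=0 fast=1: a[fast]=0, fast++
slow=0 fast=2: a[fast]=0, fast++
slow=0 fast=3: a[fast]=0, fast++
slow=0 fast=4: a[fast]=0, fast++
slow=0 fast=5: a[fast]=0, fast++
slow=0 fast=6: a[fast]=0, fast++
slow=0 fast=7: a[fast]=0, fast++
slow=0 fast=8: a[fast]=0, fast++
slow=0 fast=9: a[fast]=0, fast++
slow=0 fast=10: a[fast]=5≠0 swap→a[0]=5, slow++,fast++
slow=1 fast=11: a[fast]=0, fast++
slow=1 fast=12: a[fast]=0, fast++
slow=1 fast=13: a[fast]=8≠0 swap→a[1]=8, slow++,fast++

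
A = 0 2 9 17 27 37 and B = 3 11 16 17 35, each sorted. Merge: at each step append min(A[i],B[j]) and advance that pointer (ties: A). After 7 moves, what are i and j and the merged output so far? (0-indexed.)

i=4, j=3, merged so far=[0, 2, 3, 9, 11, 16, 17]

i=0 j=0: A[i]=0<=B[j]=3 take 0, i++
i=1 j=0: A[i]=2<=B[j]=3 take 2, i++
i=2 j=0: A[i]=9>B[j]=3 take 3, j++
i=2 j=1: A[i]=9<=B[j]=11 take 9, i++
i=3 j=1: A[i]=17>B[j]=11 take 11, j++
i=3 j=2: A[i]=17>B[j]=16 take 16, j++
i=3 j=3: A[i]=17<=B[j]=17 take 17, i++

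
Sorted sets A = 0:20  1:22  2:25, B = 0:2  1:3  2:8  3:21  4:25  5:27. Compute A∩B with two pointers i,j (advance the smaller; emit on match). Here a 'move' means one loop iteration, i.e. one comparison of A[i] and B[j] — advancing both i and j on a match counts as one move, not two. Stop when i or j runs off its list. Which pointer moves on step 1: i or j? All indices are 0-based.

i=0 j=0: 20>2, j++

j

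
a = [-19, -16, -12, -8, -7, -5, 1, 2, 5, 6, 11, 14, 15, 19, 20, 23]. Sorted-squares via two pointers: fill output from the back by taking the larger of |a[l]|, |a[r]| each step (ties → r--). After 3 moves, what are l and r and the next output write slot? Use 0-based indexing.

l=0 r=15: |-19|<=|23| out[15]=529, r--
l=0 r=14: |-19|<=|20| out[14]=400, r--
l=0 r=13: |-19|<=|19| out[13]=361, r--

l=0, r=12, next write slot=12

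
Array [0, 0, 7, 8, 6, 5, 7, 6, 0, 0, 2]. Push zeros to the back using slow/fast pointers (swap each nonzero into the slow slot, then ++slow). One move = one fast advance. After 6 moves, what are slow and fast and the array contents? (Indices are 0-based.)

slow=4, fast=6, a=[7, 8, 6, 5, 0, 0, 7, 6, 0, 0, 2]

(s=0,f=0) a[fast]=0 → fast++
(s=0,f=1) a[fast]=0 → fast++
(s=0,f=2) a[fast]=7≠0 swap→a[0]=7 → slow++,fast++
(s=1,f=3) a[fast]=8≠0 swap→a[1]=8 → slow++,fast++
(s=2,f=4) a[fast]=6≠0 swap→a[2]=6 → slow++,fast++
(s=3,f=5) a[fast]=5≠0 swap→a[3]=5 → slow++,fast++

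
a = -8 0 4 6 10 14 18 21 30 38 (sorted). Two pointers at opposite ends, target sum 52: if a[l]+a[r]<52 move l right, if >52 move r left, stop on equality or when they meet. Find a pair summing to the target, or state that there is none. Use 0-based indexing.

(14, 38)

[0,9] -8+38=30 <52 → l++
[1,9] 0+38=38 <52 → l++
[2,9] 4+38=42 <52 → l++
[3,9] 6+38=44 <52 → l++
[4,9] 10+38=48 <52 → l++
[5,9] 14+38=52 → found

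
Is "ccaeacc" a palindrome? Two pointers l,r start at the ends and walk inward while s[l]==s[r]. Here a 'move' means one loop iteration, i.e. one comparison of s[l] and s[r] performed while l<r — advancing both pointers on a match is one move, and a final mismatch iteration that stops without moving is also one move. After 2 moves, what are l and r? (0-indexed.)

l=2, r=4

l=0 r=6: 'c'=='c', l++,r--
l=1 r=5: 'c'=='c', l++,r--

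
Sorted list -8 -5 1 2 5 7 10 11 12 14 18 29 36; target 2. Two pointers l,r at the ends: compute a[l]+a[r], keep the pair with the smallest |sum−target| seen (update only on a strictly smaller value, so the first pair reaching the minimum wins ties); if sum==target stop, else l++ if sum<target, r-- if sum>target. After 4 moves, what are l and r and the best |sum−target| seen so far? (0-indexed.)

l=0 r=12: -8+36=28 d=26 *, r--
l=0 r=11: -8+29=21 d=19 *, r--
l=0 r=10: -8+18=10 d=8 *, r--
l=0 r=9: -8+14=6 d=4 *, r--

l=0, r=8, best |Δ|=4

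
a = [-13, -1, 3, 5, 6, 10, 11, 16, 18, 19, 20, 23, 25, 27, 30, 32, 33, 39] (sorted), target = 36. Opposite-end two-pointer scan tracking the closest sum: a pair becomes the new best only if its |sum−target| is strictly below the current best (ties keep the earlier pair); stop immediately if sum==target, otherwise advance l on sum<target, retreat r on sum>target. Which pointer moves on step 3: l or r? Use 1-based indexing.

[1,18] -13+39=26 d=10 * → l++
[2,18] -1+39=38 d=2 * → r--
[2,17] -1+33=32 d=4 → l++

l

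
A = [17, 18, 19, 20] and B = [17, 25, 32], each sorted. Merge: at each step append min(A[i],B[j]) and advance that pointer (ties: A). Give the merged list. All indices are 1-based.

[i=1,j=1] A[i]=17<=B[j]=17 take 17 → i++
[i=2,j=1] A[i]=18>B[j]=17 take 17 → j++
[i=2,j=2] A[i]=18<=B[j]=25 take 18 → i++
[i=3,j=2] A[i]=19<=B[j]=25 take 19 → i++
[i=4,j=2] A[i]=20<=B[j]=25 take 20 → i++
[i=5,j=2] A done, take B[j]=25 → j++
[i=5,j=3] A done, take B[j]=32 → j++

[17, 17, 18, 19, 20, 25, 32]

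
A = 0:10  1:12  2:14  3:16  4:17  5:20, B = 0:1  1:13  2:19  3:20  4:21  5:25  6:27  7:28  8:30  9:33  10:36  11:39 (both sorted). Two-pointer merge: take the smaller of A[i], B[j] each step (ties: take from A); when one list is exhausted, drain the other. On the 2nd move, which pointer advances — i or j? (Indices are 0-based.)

i=0 j=0: A[i]=10>B[j]=1 take 1, j++
i=0 j=1: A[i]=10<=B[j]=13 take 10, i++

i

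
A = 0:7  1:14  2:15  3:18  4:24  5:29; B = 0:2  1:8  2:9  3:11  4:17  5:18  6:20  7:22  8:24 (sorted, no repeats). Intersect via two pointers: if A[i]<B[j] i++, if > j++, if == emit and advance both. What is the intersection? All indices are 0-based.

intersection = [18, 24]

i=0 j=0: 7>2, j++
i=0 j=1: 7<8, i++
i=1 j=1: 14>8, j++
i=1 j=2: 14>9, j++
i=1 j=3: 14>11, j++
i=1 j=4: 14<17, i++
i=2 j=4: 15<17, i++
i=3 j=4: 18>17, j++
i=3 j=5: 18==18 emit, i++,j++
i=4 j=6: 24>20, j++
i=4 j=7: 24>22, j++
i=4 j=8: 24==24 emit, i++,j++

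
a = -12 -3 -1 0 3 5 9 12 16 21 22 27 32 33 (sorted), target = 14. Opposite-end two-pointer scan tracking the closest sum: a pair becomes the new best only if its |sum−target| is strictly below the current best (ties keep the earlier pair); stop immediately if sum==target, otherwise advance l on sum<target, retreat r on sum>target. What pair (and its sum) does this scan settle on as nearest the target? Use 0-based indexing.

l=0 r=13: -12+33=21 d=7 *, r--
l=0 r=12: -12+32=20 d=6 *, r--
l=0 r=11: -12+27=15 d=1 *, r--
l=0 r=10: -12+22=10 d=4, l++
l=1 r=10: -3+22=19 d=5, r--
l=1 r=9: -3+21=18 d=4, r--
l=1 r=8: -3+16=13 d=1, l++
l=2 r=8: -1+16=15 d=1, r--
l=2 r=7: -1+12=11 d=3, l++
l=3 r=7: 0+12=12 d=2, l++
l=4 r=7: 3+12=15 d=1, r--
l=4 r=6: 3+9=12 d=2, l++
l=5 r=6: 5+9=14 d=0 *, stop

pair (5, 9) with sum 14 (|Δ|=0)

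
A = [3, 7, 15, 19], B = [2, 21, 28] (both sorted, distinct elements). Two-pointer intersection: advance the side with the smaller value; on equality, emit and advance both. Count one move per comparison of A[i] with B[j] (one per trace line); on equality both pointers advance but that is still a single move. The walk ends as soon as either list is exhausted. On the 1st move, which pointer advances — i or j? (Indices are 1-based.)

j

i=1 j=1: 3>2, j++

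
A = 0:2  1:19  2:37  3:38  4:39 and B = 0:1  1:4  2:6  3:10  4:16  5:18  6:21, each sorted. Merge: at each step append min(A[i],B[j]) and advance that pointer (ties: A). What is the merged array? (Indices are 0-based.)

[1, 2, 4, 6, 10, 16, 18, 19, 21, 37, 38, 39]

[i=0,j=0] A[i]=2>B[j]=1 take 1 → j++
[i=0,j=1] A[i]=2<=B[j]=4 take 2 → i++
[i=1,j=1] A[i]=19>B[j]=4 take 4 → j++
[i=1,j=2] A[i]=19>B[j]=6 take 6 → j++
[i=1,j=3] A[i]=19>B[j]=10 take 10 → j++
[i=1,j=4] A[i]=19>B[j]=16 take 16 → j++
[i=1,j=5] A[i]=19>B[j]=18 take 18 → j++
[i=1,j=6] A[i]=19<=B[j]=21 take 19 → i++
[i=2,j=6] A[i]=37>B[j]=21 take 21 → j++
[i=2,j=7] B done, take A[i]=37 → i++
[i=3,j=7] B done, take A[i]=38 → i++
[i=4,j=7] B done, take A[i]=39 → i++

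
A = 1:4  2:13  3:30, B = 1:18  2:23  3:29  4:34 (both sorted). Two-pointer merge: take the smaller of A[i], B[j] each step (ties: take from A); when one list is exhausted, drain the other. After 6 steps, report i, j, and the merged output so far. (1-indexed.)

i=4, j=4, merged so far=[4, 13, 18, 23, 29, 30]

[i=1,j=1] A[i]=4<=B[j]=18 take 4 → i++
[i=2,j=1] A[i]=13<=B[j]=18 take 13 → i++
[i=3,j=1] A[i]=30>B[j]=18 take 18 → j++
[i=3,j=2] A[i]=30>B[j]=23 take 23 → j++
[i=3,j=3] A[i]=30>B[j]=29 take 29 → j++
[i=3,j=4] A[i]=30<=B[j]=34 take 30 → i++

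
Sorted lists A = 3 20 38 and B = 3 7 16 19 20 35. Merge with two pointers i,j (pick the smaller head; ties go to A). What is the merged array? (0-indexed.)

i=0 j=0: A[i]=3<=B[j]=3 take 3, i++
i=1 j=0: A[i]=20>B[j]=3 take 3, j++
i=1 j=1: A[i]=20>B[j]=7 take 7, j++
i=1 j=2: A[i]=20>B[j]=16 take 16, j++
i=1 j=3: A[i]=20>B[j]=19 take 19, j++
i=1 j=4: A[i]=20<=B[j]=20 take 20, i++
i=2 j=4: A[i]=38>B[j]=20 take 20, j++
i=2 j=5: A[i]=38>B[j]=35 take 35, j++
i=2 j=6: B done, take A[i]=38, i++

[3, 3, 7, 16, 19, 20, 20, 35, 38]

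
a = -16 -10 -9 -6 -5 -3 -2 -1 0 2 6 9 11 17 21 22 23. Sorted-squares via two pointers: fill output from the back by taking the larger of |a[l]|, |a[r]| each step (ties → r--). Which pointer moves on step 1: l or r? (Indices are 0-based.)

r

l=0 r=16: |-16|<=|23| out[16]=529, r--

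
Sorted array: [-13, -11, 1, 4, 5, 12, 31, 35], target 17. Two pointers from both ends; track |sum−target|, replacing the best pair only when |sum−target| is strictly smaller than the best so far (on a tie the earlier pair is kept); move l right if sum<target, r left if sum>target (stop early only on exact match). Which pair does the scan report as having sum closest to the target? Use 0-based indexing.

[0,7] -13+35=22 d=5 * → r--
[0,6] -13+31=18 d=1 * → r--
[0,5] -13+12=-1 d=18 → l++
[1,5] -11+12=1 d=16 → l++
[2,5] 1+12=13 d=4 → l++
[3,5] 4+12=16 d=1 → l++
[4,5] 5+12=17 d=0 * → stop

pair (5, 12) with sum 17 (|Δ|=0)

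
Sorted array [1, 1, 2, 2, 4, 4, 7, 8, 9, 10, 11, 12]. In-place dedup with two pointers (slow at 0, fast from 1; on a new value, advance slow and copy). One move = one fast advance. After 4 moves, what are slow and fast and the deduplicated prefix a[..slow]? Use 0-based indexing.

(s=0,f=1) a[fast]=1=a[slow] dup → fast++
(s=0,f=2) a[fast]=2≠a[slow]=1 write a[1]=2 → slow++,fast++
(s=1,f=3) a[fast]=2=a[slow] dup → fast++
(s=1,f=4) a[fast]=4≠a[slow]=2 write a[2]=4 → slow++,fast++

slow=2, fast=5, prefix=[1, 2, 4]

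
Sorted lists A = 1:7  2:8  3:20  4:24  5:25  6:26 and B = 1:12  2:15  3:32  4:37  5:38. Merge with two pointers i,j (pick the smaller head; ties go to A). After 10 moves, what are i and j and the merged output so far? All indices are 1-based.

i=7, j=5, merged so far=[7, 8, 12, 15, 20, 24, 25, 26, 32, 37]

[i=1,j=1] A[i]=7<=B[j]=12 take 7 → i++
[i=2,j=1] A[i]=8<=B[j]=12 take 8 → i++
[i=3,j=1] A[i]=20>B[j]=12 take 12 → j++
[i=3,j=2] A[i]=20>B[j]=15 take 15 → j++
[i=3,j=3] A[i]=20<=B[j]=32 take 20 → i++
[i=4,j=3] A[i]=24<=B[j]=32 take 24 → i++
[i=5,j=3] A[i]=25<=B[j]=32 take 25 → i++
[i=6,j=3] A[i]=26<=B[j]=32 take 26 → i++
[i=7,j=3] A done, take B[j]=32 → j++
[i=7,j=4] A done, take B[j]=37 → j++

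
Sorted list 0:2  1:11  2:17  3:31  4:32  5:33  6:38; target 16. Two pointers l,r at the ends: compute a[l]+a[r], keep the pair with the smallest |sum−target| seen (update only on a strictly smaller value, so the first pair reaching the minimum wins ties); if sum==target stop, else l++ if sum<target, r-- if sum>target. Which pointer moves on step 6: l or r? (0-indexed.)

l

l=0 r=6: 2+38=40 d=24 *, r--
l=0 r=5: 2+33=35 d=19 *, r--
l=0 r=4: 2+32=34 d=18 *, r--
l=0 r=3: 2+31=33 d=17 *, r--
l=0 r=2: 2+17=19 d=3 *, r--
l=0 r=1: 2+11=13 d=3, l++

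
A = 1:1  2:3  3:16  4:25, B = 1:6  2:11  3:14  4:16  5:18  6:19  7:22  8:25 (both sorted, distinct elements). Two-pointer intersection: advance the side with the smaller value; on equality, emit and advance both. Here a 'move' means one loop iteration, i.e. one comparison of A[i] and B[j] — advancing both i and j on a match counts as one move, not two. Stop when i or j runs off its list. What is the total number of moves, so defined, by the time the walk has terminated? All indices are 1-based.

10 moves

[i=1,j=1] 1<6 → i++
[i=2,j=1] 3<6 → i++
[i=3,j=1] 16>6 → j++
[i=3,j=2] 16>11 → j++
[i=3,j=3] 16>14 → j++
[i=3,j=4] 16==16 emit → i++,j++
[i=4,j=5] 25>18 → j++
[i=4,j=6] 25>19 → j++
[i=4,j=7] 25>22 → j++
[i=4,j=8] 25==25 emit → i++,j++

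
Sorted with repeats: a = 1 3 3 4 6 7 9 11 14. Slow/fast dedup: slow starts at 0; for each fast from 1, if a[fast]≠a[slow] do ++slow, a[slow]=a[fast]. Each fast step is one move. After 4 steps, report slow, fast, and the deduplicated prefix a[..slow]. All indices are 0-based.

slow=0 fast=1: a[fast]=3≠a[slow]=1 write a[1]=3, slow++,fast++
slow=1 fast=2: a[fast]=3=a[slow] dup, fast++
slow=1 fast=3: a[fast]=4≠a[slow]=3 write a[2]=4, slow++,fast++
slow=2 fast=4: a[fast]=6≠a[slow]=4 write a[3]=6, slow++,fast++

slow=3, fast=5, prefix=[1, 3, 4, 6]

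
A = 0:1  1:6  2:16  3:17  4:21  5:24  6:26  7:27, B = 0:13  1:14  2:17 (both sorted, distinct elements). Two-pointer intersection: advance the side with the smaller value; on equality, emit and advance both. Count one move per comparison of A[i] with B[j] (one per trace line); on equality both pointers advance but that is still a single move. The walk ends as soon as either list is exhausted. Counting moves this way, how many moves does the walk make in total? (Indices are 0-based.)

[i=0,j=0] 1<13 → i++
[i=1,j=0] 6<13 → i++
[i=2,j=0] 16>13 → j++
[i=2,j=1] 16>14 → j++
[i=2,j=2] 16<17 → i++
[i=3,j=2] 17==17 emit → i++,j++

6 moves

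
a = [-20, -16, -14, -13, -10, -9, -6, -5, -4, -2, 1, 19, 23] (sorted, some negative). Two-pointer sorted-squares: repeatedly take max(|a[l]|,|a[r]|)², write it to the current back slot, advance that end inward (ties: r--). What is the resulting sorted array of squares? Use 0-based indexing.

[1, 4, 16, 25, 36, 81, 100, 169, 196, 256, 361, 400, 529]

[0,12] |-20|<=|23| out[12]=529 → r--
[0,11] |-20|>|19| out[11]=400 → l++
[1,11] |-16|<=|19| out[10]=361 → r--
[1,10] |-16|>|1| out[9]=256 → l++
[2,10] |-14|>|1| out[8]=196 → l++
[3,10] |-13|>|1| out[7]=169 → l++
[4,10] |-10|>|1| out[6]=100 → l++
[5,10] |-9|>|1| out[5]=81 → l++
[6,10] |-6|>|1| out[4]=36 → l++
[7,10] |-5|>|1| out[3]=25 → l++
[8,10] |-4|>|1| out[2]=16 → l++
[9,10] |-2|>|1| out[1]=4 → l++
[10,10] |1|<=|1| out[0]=1 → r--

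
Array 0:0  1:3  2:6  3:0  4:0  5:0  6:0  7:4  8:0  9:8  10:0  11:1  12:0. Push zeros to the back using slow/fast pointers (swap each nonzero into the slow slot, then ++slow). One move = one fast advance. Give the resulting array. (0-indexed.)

(s=0,f=0) a[fast]=0 → fast++
(s=0,f=1) a[fast]=3≠0 swap→a[0]=3 → slow++,fast++
(s=1,f=2) a[fast]=6≠0 swap→a[1]=6 → slow++,fast++
(s=2,f=3) a[fast]=0 → fast++
(s=2,f=4) a[fast]=0 → fast++
(s=2,f=5) a[fast]=0 → fast++
(s=2,f=6) a[fast]=0 → fast++
(s=2,f=7) a[fast]=4≠0 swap→a[2]=4 → slow++,fast++
(s=3,f=8) a[fast]=0 → fast++
(s=3,f=9) a[fast]=8≠0 swap→a[3]=8 → slow++,fast++
(s=4,f=10) a[fast]=0 → fast++
(s=4,f=11) a[fast]=1≠0 swap→a[4]=1 → slow++,fast++
(s=5,f=12) a[fast]=0 → fast++

[3, 6, 4, 8, 1, 0, 0, 0, 0, 0, 0, 0, 0]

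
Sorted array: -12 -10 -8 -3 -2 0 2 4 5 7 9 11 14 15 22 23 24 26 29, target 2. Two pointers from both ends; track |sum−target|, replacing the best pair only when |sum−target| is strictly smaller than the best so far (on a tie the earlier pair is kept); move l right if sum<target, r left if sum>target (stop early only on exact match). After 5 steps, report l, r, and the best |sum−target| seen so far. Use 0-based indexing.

l=0 r=18: -12+29=17 d=15 *, r--
l=0 r=17: -12+26=14 d=12 *, r--
l=0 r=16: -12+24=12 d=10 *, r--
l=0 r=15: -12+23=11 d=9 *, r--
l=0 r=14: -12+22=10 d=8 *, r--

l=0, r=13, best |Δ|=8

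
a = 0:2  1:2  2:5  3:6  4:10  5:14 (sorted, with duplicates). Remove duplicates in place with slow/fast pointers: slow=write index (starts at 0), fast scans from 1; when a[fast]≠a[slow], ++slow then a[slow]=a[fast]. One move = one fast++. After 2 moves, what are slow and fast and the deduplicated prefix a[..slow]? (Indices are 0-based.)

slow=0 fast=1: a[fast]=2=a[slow] dup, fast++
slow=0 fast=2: a[fast]=5≠a[slow]=2 write a[1]=5, slow++,fast++

slow=1, fast=3, prefix=[2, 5]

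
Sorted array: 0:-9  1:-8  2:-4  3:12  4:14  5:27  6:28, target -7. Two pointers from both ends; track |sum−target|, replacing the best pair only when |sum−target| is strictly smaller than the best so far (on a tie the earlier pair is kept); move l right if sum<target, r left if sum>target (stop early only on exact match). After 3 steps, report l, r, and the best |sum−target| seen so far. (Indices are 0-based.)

l=0, r=3, best |Δ|=12

l=0 r=6: -9+28=19 d=26 *, r--
l=0 r=5: -9+27=18 d=25 *, r--
l=0 r=4: -9+14=5 d=12 *, r--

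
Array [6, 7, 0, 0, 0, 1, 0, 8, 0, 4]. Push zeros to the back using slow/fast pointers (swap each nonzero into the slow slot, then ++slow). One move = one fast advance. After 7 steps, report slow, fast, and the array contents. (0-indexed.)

(s=0,f=0) a[fast]=6≠0 swap→a[0]=6 → slow++,fast++
(s=1,f=1) a[fast]=7≠0 swap→a[1]=7 → slow++,fast++
(s=2,f=2) a[fast]=0 → fast++
(s=2,f=3) a[fast]=0 → fast++
(s=2,f=4) a[fast]=0 → fast++
(s=2,f=5) a[fast]=1≠0 swap→a[2]=1 → slow++,fast++
(s=3,f=6) a[fast]=0 → fast++

slow=3, fast=7, a=[6, 7, 1, 0, 0, 0, 0, 8, 0, 4]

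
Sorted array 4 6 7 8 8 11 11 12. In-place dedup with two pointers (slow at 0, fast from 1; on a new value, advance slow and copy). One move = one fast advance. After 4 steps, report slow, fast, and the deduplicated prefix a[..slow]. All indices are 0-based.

slow=3, fast=5, prefix=[4, 6, 7, 8]

(s=0,f=1) a[fast]=6≠a[slow]=4 write a[1]=6 → slow++,fast++
(s=1,f=2) a[fast]=7≠a[slow]=6 write a[2]=7 → slow++,fast++
(s=2,f=3) a[fast]=8≠a[slow]=7 write a[3]=8 → slow++,fast++
(s=3,f=4) a[fast]=8=a[slow] dup → fast++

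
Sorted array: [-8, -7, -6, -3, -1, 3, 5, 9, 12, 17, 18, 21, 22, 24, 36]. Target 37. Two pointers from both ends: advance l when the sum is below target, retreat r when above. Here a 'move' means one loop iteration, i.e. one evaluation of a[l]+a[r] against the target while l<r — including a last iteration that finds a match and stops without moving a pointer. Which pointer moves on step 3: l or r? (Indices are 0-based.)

l

[0,14] -8+36=28 <37 → l++
[1,14] -7+36=29 <37 → l++
[2,14] -6+36=30 <37 → l++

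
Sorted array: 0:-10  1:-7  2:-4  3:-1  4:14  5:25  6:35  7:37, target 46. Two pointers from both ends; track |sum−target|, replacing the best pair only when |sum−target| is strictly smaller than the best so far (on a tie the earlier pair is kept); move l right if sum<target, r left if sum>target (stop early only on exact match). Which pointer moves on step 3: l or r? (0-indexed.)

l=0 r=7: -10+37=27 d=19 *, l++
l=1 r=7: -7+37=30 d=16 *, l++
l=2 r=7: -4+37=33 d=13 *, l++

l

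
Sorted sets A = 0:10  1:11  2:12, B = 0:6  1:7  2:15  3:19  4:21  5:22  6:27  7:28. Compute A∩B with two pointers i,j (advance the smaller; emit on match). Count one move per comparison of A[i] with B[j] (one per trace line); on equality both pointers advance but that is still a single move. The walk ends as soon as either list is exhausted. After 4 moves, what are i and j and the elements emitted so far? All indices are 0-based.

i=2, j=2, emitted=[]

[i=0,j=0] 10>6 → j++
[i=0,j=1] 10>7 → j++
[i=0,j=2] 10<15 → i++
[i=1,j=2] 11<15 → i++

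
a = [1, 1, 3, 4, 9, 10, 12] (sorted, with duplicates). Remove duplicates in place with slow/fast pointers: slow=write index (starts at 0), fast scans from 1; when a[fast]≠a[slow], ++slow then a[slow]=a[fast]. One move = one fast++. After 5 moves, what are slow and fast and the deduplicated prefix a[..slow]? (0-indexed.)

(s=0,f=1) a[fast]=1=a[slow] dup → fast++
(s=0,f=2) a[fast]=3≠a[slow]=1 write a[1]=3 → slow++,fast++
(s=1,f=3) a[fast]=4≠a[slow]=3 write a[2]=4 → slow++,fast++
(s=2,f=4) a[fast]=9≠a[slow]=4 write a[3]=9 → slow++,fast++
(s=3,f=5) a[fast]=10≠a[slow]=9 write a[4]=10 → slow++,fast++

slow=4, fast=6, prefix=[1, 3, 4, 9, 10]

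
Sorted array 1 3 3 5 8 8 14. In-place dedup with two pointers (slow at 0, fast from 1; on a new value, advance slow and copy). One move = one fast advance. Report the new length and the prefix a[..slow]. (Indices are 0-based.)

(s=0,f=1) a[fast]=3≠a[slow]=1 write a[1]=3 → slow++,fast++
(s=1,f=2) a[fast]=3=a[slow] dup → fast++
(s=1,f=3) a[fast]=5≠a[slow]=3 write a[2]=5 → slow++,fast++
(s=2,f=4) a[fast]=8≠a[slow]=5 write a[3]=8 → slow++,fast++
(s=3,f=5) a[fast]=8=a[slow] dup → fast++
(s=3,f=6) a[fast]=14≠a[slow]=8 write a[4]=14 → slow++,fast++

length 5; prefix = [1, 3, 5, 8, 14]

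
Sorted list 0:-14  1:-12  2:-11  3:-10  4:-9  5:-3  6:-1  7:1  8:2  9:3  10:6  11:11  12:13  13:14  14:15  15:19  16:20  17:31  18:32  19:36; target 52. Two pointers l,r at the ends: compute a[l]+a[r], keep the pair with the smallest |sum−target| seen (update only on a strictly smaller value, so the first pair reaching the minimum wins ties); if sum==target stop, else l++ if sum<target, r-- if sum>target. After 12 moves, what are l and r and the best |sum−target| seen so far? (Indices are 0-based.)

[0,19] -14+36=22 d=30 * → l++
[1,19] -12+36=24 d=28 * → l++
[2,19] -11+36=25 d=27 * → l++
[3,19] -10+36=26 d=26 * → l++
[4,19] -9+36=27 d=25 * → l++
[5,19] -3+36=33 d=19 * → l++
[6,19] -1+36=35 d=17 * → l++
[7,19] 1+36=37 d=15 * → l++
[8,19] 2+36=38 d=14 * → l++
[9,19] 3+36=39 d=13 * → l++
[10,19] 6+36=42 d=10 * → l++
[11,19] 11+36=47 d=5 * → l++

l=12, r=19, best |Δ|=5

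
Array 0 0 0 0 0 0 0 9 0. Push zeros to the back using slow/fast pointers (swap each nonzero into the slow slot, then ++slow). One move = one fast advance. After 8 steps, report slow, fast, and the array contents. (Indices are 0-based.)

slow=0 fast=0: a[fast]=0, fast++
slow=0 fast=1: a[fast]=0, fast++
slow=0 fast=2: a[fast]=0, fast++
slow=0 fast=3: a[fast]=0, fast++
slow=0 fast=4: a[fast]=0, fast++
slow=0 fast=5: a[fast]=0, fast++
slow=0 fast=6: a[fast]=0, fast++
slow=0 fast=7: a[fast]=9≠0 swap→a[0]=9, slow++,fast++

slow=1, fast=8, a=[9, 0, 0, 0, 0, 0, 0, 0, 0]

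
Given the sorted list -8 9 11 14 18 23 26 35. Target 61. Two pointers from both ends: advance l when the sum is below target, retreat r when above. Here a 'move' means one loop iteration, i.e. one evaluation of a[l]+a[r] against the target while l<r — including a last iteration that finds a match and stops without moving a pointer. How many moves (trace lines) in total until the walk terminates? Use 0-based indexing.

7 moves

[0,7] -8+35=27 <61 → l++
[1,7] 9+35=44 <61 → l++
[2,7] 11+35=46 <61 → l++
[3,7] 14+35=49 <61 → l++
[4,7] 18+35=53 <61 → l++
[5,7] 23+35=58 <61 → l++
[6,7] 26+35=61 → found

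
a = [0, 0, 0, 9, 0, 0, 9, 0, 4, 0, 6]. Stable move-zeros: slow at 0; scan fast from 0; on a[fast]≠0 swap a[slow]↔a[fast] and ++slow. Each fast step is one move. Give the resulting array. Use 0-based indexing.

(s=0,f=0) a[fast]=0 → fast++
(s=0,f=1) a[fast]=0 → fast++
(s=0,f=2) a[fast]=0 → fast++
(s=0,f=3) a[fast]=9≠0 swap→a[0]=9 → slow++,fast++
(s=1,f=4) a[fast]=0 → fast++
(s=1,f=5) a[fast]=0 → fast++
(s=1,f=6) a[fast]=9≠0 swap→a[1]=9 → slow++,fast++
(s=2,f=7) a[fast]=0 → fast++
(s=2,f=8) a[fast]=4≠0 swap→a[2]=4 → slow++,fast++
(s=3,f=9) a[fast]=0 → fast++
(s=3,f=10) a[fast]=6≠0 swap→a[3]=6 → slow++,fast++

[9, 9, 4, 6, 0, 0, 0, 0, 0, 0, 0]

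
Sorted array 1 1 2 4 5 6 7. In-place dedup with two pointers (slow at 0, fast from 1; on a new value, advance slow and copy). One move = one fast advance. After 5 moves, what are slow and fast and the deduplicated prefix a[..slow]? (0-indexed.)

slow=4, fast=6, prefix=[1, 2, 4, 5, 6]

slow=0 fast=1: a[fast]=1=a[slow] dup, fast++
slow=0 fast=2: a[fast]=2≠a[slow]=1 write a[1]=2, slow++,fast++
slow=1 fast=3: a[fast]=4≠a[slow]=2 write a[2]=4, slow++,fast++
slow=2 fast=4: a[fast]=5≠a[slow]=4 write a[3]=5, slow++,fast++
slow=3 fast=5: a[fast]=6≠a[slow]=5 write a[4]=6, slow++,fast++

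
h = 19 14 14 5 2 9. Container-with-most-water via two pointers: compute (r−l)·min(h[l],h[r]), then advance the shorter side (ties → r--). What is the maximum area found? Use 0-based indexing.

l=0 r=5: min(19,9)*5=45 best=45 *, r--
l=0 r=4: min(19,2)*4=8 best=45, r--
l=0 r=3: min(19,5)*3=15 best=45, r--
l=0 r=2: min(19,14)*2=28 best=45, r--
l=0 r=1: min(19,14)*1=14 best=45, r--

max area = 45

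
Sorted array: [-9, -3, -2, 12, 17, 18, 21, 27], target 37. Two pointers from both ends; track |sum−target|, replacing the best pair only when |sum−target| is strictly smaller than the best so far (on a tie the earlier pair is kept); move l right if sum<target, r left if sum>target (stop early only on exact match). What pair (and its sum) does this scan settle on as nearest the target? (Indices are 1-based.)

pair (17, 21) with sum 38 (|Δ|=1)

l=1 r=8: -9+27=18 d=19 *, l++
l=2 r=8: -3+27=24 d=13 *, l++
l=3 r=8: -2+27=25 d=12 *, l++
l=4 r=8: 12+27=39 d=2 *, r--
l=4 r=7: 12+21=33 d=4, l++
l=5 r=7: 17+21=38 d=1 *, r--
l=5 r=6: 17+18=35 d=2, l++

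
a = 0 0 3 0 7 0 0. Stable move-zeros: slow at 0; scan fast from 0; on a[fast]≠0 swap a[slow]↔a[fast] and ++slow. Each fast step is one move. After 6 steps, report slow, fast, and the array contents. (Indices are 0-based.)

slow=0 fast=0: a[fast]=0, fast++
slow=0 fast=1: a[fast]=0, fast++
slow=0 fast=2: a[fast]=3≠0 swap→a[0]=3, slow++,fast++
slow=1 fast=3: a[fast]=0, fast++
slow=1 fast=4: a[fast]=7≠0 swap→a[1]=7, slow++,fast++
slow=2 fast=5: a[fast]=0, fast++

slow=2, fast=6, a=[3, 7, 0, 0, 0, 0, 0]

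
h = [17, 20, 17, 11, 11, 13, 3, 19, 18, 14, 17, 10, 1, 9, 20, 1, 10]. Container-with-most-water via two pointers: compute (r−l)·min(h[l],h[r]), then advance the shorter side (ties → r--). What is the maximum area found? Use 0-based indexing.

max area = 260

[0,16] min(17,10)*16=160 best=160 * → r--
[0,15] min(17,1)*15=15 best=160 → r--
[0,14] min(17,20)*14=238 best=238 * → l++
[1,14] min(20,20)*13=260 best=260 * → r--
[1,13] min(20,9)*12=108 best=260 → r--
[1,12] min(20,1)*11=11 best=260 → r--
[1,11] min(20,10)*10=100 best=260 → r--
[1,10] min(20,17)*9=153 best=260 → r--
[1,9] min(20,14)*8=112 best=260 → r--
[1,8] min(20,18)*7=126 best=260 → r--
[1,7] min(20,19)*6=114 best=260 → r--
[1,6] min(20,3)*5=15 best=260 → r--
[1,5] min(20,13)*4=52 best=260 → r--
[1,4] min(20,11)*3=33 best=260 → r--
[1,3] min(20,11)*2=22 best=260 → r--
[1,2] min(20,17)*1=17 best=260 → r--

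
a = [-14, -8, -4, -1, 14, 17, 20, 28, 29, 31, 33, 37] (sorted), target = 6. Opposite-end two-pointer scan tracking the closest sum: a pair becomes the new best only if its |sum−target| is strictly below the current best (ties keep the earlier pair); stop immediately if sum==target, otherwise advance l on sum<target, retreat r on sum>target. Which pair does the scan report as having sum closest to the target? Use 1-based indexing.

[1,12] -14+37=23 d=17 * → r--
[1,11] -14+33=19 d=13 * → r--
[1,10] -14+31=17 d=11 * → r--
[1,9] -14+29=15 d=9 * → r--
[1,8] -14+28=14 d=8 * → r--
[1,7] -14+20=6 d=0 * → stop

pair (-14, 20) with sum 6 (|Δ|=0)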